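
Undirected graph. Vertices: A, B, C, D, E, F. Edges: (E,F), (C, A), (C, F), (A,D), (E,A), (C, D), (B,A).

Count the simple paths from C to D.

3

C–A–D
C–D
C–F–E–A–D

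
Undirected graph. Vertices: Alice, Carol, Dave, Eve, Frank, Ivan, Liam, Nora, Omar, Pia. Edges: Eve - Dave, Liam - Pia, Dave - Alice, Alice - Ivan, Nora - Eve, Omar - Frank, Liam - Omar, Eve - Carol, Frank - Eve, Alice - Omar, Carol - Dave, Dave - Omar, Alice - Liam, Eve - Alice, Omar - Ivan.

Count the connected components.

From Alice: component {Alice, Carol, Dave, Eve, Frank, Ivan, Liam, Nora, Omar, Pia}.
That's 1 component.

1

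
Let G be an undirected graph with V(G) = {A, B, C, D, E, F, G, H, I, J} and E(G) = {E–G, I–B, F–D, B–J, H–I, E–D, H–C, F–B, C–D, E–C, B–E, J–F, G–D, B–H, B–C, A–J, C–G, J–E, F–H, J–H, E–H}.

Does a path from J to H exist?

Explore from J.
Distance 1: reach A, B, E, F, H.
Found H.

Yes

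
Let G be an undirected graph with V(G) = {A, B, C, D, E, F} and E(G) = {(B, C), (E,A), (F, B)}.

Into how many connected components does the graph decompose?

From A: component {A, E}.
From B: component {B, C, F}.
From D: component {D}.
That's 3 components.

3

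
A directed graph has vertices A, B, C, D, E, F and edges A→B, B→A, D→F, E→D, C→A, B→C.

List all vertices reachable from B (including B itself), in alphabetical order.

A, B, C

Start at B.
Its neighbours: A, C.
Nothing further is reachable.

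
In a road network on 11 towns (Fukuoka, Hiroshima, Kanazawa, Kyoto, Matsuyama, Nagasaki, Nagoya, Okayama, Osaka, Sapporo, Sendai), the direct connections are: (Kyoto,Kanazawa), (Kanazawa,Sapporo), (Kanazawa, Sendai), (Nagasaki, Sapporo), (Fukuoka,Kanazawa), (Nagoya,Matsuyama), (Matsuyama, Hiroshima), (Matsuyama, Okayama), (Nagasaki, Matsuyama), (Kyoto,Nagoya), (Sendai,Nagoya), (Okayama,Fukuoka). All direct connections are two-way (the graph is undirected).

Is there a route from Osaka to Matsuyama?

No

Osaka has no edges, so nothing is reachable from it.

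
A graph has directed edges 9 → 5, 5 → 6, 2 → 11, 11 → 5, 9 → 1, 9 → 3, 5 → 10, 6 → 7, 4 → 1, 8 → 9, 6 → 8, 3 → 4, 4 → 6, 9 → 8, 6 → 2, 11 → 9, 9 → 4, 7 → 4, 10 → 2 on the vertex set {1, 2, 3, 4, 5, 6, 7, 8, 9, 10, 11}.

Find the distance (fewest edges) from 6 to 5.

3

Distance 0: 6.
Distance 1: 2, 7, 8.
Distance 2: 4, 9, 11.
Distance 3: 1, 3, 5 — contains 5.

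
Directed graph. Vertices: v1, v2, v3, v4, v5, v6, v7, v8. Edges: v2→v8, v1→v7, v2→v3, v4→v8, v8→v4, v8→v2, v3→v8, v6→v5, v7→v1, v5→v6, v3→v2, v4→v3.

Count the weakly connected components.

3

From v1: component {v1, v7}.
From v2: component {v2, v3, v4, v8}.
From v5: component {v5, v6}.
That's 3 components.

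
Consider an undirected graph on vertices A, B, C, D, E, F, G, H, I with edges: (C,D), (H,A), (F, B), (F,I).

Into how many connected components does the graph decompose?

From A: component {A, H}.
From B: component {B, F, I}.
From C: component {C, D}.
From E: component {E}.
From G: component {G}.
That's 5 components.

5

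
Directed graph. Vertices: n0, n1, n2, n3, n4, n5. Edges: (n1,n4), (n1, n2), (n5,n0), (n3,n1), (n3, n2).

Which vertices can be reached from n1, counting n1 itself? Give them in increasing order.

n1, n2, n4

Start at n1.
Its neighbours: n2, n4.
Nothing further is reachable.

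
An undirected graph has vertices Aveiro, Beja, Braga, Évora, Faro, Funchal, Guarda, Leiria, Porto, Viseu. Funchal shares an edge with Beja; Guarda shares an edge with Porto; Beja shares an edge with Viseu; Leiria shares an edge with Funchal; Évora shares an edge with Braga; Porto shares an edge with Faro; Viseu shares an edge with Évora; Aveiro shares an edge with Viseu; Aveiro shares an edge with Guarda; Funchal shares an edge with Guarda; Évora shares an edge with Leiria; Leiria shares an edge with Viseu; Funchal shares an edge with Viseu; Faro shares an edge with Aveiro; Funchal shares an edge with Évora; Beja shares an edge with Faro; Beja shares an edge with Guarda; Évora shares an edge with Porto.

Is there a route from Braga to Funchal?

Explore from Braga.
Distance 1: reach Évora.
Distance 2: reach Funchal, Leiria, Porto, Viseu.
Found Funchal.

Yes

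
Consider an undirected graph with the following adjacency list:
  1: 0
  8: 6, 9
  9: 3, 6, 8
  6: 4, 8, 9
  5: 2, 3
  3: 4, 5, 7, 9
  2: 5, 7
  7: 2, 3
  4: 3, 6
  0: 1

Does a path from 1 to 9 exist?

No

Explore from 1.
Distance 1: reach 0.
The search is exhausted without reaching 9; it lies in a different component.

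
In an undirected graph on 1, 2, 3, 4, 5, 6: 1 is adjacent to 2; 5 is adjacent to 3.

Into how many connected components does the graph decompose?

From 1: component {1, 2}.
From 3: component {3, 5}.
From 4: component {4}.
From 6: component {6}.
That's 4 components.

4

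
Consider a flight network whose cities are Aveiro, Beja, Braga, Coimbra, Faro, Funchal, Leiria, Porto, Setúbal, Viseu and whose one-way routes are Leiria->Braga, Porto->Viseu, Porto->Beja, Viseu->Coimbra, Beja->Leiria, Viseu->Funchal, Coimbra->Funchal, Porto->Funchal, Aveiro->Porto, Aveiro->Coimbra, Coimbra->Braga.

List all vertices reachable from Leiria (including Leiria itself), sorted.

Braga, Leiria

Start at Leiria.
Its neighbours: Braga.
Nothing further is reachable.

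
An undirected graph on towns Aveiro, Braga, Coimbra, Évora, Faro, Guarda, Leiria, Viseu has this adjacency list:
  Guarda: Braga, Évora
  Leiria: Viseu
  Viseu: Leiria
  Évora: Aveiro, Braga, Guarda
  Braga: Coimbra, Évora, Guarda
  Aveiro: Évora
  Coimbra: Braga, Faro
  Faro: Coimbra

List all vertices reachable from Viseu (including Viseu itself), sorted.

Leiria, Viseu

Start at Viseu.
Its neighbours: Leiria.
Nothing further is reachable.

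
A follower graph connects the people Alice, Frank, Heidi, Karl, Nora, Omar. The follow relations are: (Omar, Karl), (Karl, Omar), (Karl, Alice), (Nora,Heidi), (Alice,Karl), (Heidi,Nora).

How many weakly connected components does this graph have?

3

From Alice: component {Alice, Karl, Omar}.
From Frank: component {Frank}.
From Heidi: component {Heidi, Nora}.
That's 3 components.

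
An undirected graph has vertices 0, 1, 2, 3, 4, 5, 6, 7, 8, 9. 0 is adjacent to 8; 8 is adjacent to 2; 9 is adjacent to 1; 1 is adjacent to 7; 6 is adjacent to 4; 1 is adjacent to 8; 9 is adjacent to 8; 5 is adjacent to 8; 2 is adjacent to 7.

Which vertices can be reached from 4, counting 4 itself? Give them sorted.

4, 6

Start at 4.
Its neighbours: 6.
Nothing further is reachable.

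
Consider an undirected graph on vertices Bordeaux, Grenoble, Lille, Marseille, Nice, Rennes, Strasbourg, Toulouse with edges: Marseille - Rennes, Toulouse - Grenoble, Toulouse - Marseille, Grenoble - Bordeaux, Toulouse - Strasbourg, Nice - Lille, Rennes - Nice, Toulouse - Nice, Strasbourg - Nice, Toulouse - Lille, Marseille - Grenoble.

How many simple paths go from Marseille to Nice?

7

Marseille–Grenoble–Toulouse–Lille–Nice
Marseille–Grenoble–Toulouse–Nice
Marseille–Grenoble–Toulouse–Strasbourg–Nice
Marseille–Rennes–Nice
Marseille–Toulouse–Lille–Nice
Marseille–Toulouse–Nice
Marseille–Toulouse–Strasbourg–Nice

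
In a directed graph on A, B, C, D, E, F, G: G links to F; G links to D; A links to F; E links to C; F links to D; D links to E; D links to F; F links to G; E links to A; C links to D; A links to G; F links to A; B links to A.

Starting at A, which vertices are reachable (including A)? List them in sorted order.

A, C, D, E, F, G

Start at A.
Its neighbours: F, G.
Then their neighbours: D.
Then next layer: E.
Then next layer: C.
Nothing further is reachable.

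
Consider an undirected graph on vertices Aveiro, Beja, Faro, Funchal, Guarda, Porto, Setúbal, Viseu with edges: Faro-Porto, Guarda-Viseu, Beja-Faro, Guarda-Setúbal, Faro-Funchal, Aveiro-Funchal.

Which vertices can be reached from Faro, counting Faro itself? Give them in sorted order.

Start at Faro.
Its neighbours: Beja, Funchal, Porto.
Then their neighbours: Aveiro.
Nothing further is reachable.

Aveiro, Beja, Faro, Funchal, Porto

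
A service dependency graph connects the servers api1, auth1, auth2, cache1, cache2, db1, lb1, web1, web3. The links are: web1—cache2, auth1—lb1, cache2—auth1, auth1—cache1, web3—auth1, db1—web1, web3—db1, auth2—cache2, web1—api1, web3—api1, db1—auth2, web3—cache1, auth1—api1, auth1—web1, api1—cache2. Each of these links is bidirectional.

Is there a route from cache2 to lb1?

Explore from cache2.
Distance 1: reach api1, auth1, auth2, web1.
Distance 2: reach cache1, db1, lb1, web3.
Found lb1.

Yes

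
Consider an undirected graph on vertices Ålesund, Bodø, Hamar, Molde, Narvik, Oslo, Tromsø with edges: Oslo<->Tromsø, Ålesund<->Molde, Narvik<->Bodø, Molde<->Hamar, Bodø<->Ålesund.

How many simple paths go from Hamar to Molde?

1

Hamar–Molde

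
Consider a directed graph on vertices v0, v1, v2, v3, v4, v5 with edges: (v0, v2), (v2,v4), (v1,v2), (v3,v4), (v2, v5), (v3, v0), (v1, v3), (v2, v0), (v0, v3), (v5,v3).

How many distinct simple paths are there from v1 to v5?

2

v1→v2→v5
v1→v3→v0→v2→v5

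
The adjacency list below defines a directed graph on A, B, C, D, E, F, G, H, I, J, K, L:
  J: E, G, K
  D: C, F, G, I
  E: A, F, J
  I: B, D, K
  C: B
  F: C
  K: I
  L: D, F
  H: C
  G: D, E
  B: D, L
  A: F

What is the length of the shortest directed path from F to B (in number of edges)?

Distance 0: F.
Distance 1: C.
Distance 2: B — contains B.

2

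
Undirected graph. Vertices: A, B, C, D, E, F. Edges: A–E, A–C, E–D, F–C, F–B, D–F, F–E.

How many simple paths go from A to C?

3

A–C
A–E–D–F–C
A–E–F–C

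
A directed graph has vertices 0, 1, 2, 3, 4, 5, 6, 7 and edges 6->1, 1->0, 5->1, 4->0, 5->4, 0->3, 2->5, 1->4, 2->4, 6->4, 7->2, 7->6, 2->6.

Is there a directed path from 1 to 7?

Explore from 1.
Distance 1: reach 0, 4.
Distance 2: reach 3.
The search from 1 is exhausted; no directed path reaches 7.

No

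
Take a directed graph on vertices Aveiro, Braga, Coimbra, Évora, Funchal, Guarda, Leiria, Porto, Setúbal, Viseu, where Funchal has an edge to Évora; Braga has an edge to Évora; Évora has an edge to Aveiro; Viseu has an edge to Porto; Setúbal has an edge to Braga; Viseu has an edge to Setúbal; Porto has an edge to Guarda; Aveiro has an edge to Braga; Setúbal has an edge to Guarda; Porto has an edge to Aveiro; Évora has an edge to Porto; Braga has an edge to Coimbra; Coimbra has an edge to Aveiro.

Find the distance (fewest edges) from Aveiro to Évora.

Distance 0: Aveiro.
Distance 1: Braga.
Distance 2: Coimbra, Évora — contains Évora.

2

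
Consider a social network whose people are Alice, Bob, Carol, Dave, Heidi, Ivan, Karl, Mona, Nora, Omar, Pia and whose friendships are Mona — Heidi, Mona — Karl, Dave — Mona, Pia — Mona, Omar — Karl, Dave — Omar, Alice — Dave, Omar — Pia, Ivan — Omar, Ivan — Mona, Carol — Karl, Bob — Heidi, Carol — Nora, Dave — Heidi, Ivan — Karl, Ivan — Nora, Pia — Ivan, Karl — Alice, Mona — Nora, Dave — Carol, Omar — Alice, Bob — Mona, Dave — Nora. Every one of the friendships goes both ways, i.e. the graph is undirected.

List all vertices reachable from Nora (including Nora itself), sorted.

Start at Nora.
Its neighbours: Carol, Dave, Ivan, Mona.
Then their neighbours: Alice, Bob, Heidi, Karl, Omar, Pia.
Every vertex is now reached.

Alice, Bob, Carol, Dave, Heidi, Ivan, Karl, Mona, Nora, Omar, Pia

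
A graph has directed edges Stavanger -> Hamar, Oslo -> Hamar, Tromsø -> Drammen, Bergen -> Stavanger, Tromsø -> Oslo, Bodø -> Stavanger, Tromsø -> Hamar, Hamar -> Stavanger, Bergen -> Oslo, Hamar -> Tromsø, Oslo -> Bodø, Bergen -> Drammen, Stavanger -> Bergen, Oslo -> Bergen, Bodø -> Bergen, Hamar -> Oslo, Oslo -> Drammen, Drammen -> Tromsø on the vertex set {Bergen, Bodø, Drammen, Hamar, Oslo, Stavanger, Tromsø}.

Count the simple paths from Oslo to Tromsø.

Oslo→Bergen→Drammen→Tromsø
Oslo→Bergen→Stavanger→Hamar→Tromsø
Oslo→Bodø→Bergen→Drammen→Tromsø
Oslo→Bodø→Bergen→Stavanger→Hamar→Tromsø
Oslo→Bodø→Stavanger→Bergen→Drammen→Tromsø
Oslo→Bodø→Stavanger→Hamar→Tromsø
Oslo→Drammen→Tromsø
Oslo→Hamar→Stavanger→Bergen→Drammen→Tromsø
Oslo→Hamar→Tromsø

9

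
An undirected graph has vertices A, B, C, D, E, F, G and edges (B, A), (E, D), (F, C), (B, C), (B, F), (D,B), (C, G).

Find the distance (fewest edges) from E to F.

3

Distance 0: E.
Distance 1: D.
Distance 2: B.
Distance 3: A, C, F — contains F.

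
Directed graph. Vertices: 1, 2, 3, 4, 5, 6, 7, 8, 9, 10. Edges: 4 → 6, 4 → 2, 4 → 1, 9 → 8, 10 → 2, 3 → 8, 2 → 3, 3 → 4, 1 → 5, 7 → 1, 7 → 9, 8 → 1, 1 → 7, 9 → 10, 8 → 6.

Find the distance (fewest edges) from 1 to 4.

6

Distance 0: 1.
Distance 1: 5, 7.
Distance 2: 9.
Distance 3: 8, 10.
Distance 4: 2, 6.
Distance 5: 3.
Distance 6: 4 — contains 4.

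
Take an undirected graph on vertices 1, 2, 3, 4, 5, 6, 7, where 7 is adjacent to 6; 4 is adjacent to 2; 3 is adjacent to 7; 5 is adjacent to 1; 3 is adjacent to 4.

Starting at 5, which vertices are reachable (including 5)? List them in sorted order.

Start at 5.
Its neighbours: 1.
Nothing further is reachable.

1, 5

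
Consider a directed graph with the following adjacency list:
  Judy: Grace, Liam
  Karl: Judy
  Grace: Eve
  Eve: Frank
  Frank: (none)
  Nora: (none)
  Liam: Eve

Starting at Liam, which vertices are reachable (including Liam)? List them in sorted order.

Eve, Frank, Liam

Start at Liam.
Its neighbours: Eve.
Then their neighbours: Frank.
Nothing further is reachable.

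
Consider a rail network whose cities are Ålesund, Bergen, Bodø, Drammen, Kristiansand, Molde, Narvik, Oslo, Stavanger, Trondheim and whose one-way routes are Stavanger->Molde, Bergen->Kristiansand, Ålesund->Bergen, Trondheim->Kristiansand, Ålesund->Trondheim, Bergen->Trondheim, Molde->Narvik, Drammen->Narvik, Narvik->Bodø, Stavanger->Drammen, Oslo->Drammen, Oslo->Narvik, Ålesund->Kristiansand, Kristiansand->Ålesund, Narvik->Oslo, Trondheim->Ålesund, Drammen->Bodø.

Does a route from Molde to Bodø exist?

Yes

Explore from Molde.
Distance 1: reach Narvik.
Distance 2: reach Bodø, Oslo.
Found Bodø.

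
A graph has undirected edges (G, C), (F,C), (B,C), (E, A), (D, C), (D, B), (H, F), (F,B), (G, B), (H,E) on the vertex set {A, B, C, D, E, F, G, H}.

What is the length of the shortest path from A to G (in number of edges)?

Distance 0: A.
Distance 1: E.
Distance 2: H.
Distance 3: F.
Distance 4: B, C.
Distance 5: D, G — contains G.

5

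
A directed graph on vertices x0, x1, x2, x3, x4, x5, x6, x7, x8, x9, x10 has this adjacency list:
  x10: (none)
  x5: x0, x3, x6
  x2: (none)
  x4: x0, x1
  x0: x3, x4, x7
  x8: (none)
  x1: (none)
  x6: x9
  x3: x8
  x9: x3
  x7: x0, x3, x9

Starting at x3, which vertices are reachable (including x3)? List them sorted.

x3, x8

Start at x3.
Its neighbours: x8.
Nothing further is reachable.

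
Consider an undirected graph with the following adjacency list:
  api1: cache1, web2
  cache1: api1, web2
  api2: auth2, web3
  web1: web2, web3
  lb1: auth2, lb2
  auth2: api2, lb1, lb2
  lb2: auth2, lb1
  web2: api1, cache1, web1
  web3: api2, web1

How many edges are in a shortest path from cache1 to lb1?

Distance 0: cache1.
Distance 1: api1, web2.
Distance 2: web1.
Distance 3: web3.
Distance 4: api2.
Distance 5: auth2.
Distance 6: lb1, lb2 — contains lb1.

6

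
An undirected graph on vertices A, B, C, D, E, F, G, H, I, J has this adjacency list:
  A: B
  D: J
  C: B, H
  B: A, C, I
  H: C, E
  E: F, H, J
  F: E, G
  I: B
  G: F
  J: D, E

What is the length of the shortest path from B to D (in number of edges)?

Distance 0: B.
Distance 1: A, C, I.
Distance 2: H.
Distance 3: E.
Distance 4: F, J.
Distance 5: D, G — contains D.

5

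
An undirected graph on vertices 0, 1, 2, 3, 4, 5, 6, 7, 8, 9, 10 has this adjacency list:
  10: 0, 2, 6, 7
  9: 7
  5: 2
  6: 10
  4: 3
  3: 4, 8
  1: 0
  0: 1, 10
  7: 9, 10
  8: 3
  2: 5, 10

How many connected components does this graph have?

2

From 0: component {0, 1, 2, 5, 6, 7, 9, 10}.
From 3: component {3, 4, 8}.
That's 2 components.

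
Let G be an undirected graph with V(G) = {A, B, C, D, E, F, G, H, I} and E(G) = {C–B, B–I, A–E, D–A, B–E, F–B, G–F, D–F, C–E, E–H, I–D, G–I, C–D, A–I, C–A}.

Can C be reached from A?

Explore from A.
Distance 1: reach C, D, E, I.
Found C.

Yes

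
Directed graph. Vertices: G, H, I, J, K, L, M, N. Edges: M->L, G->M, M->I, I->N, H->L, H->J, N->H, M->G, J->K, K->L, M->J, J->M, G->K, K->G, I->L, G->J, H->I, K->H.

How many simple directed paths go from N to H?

N→H

1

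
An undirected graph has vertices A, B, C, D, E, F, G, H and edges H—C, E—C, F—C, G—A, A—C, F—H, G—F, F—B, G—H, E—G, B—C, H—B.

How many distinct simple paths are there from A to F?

A–C–B–F
A–C–B–H–F
A–C–B–H–G–F
A–C–E–G–F
A–C–E–G–H–B–F
A–C–E–G–H–F
A–C–F
A–C–H–B–F
... and 13 more.

21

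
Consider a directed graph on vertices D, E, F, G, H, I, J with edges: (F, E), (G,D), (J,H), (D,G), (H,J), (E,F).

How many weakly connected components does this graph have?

4

From D: component {D, G}.
From E: component {E, F}.
From H: component {H, J}.
From I: component {I}.
That's 4 components.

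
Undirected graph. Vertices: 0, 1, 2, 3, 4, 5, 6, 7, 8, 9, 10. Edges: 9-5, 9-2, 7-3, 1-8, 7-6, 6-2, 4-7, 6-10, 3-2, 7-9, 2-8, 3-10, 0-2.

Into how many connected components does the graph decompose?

1

From 0: component {0, 1, 2, 3, 4, 5, 6, 7, 8, 9, 10}.
That's 1 component.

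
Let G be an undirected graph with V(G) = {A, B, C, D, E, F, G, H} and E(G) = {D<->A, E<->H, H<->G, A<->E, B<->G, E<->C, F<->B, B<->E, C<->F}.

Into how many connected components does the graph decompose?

From A: component {A, B, C, D, E, F, G, H}.
That's 1 component.

1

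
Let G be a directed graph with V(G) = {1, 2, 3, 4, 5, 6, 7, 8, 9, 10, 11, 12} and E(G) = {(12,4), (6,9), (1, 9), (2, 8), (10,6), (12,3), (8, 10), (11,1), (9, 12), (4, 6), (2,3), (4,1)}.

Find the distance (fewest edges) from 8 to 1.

Distance 0: 8.
Distance 1: 10.
Distance 2: 6.
Distance 3: 9.
Distance 4: 12.
Distance 5: 3, 4.
Distance 6: 1 — contains 1.

6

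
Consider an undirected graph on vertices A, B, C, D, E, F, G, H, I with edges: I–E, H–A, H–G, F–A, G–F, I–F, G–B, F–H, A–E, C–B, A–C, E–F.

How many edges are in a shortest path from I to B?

Distance 0: I.
Distance 1: E, F.
Distance 2: A, G, H.
Distance 3: B, C — contains B.

3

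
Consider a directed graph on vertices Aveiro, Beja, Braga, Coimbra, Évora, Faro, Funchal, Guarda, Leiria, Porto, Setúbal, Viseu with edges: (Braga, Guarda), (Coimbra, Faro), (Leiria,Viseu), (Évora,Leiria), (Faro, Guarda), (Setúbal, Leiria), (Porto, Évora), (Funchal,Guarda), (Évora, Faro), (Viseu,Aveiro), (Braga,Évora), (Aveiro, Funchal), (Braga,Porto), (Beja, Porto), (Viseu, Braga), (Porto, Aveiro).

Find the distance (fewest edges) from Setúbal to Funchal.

4

Distance 0: Setúbal.
Distance 1: Leiria.
Distance 2: Viseu.
Distance 3: Aveiro, Braga.
Distance 4: Évora, Funchal, Guarda, Porto — contains Funchal.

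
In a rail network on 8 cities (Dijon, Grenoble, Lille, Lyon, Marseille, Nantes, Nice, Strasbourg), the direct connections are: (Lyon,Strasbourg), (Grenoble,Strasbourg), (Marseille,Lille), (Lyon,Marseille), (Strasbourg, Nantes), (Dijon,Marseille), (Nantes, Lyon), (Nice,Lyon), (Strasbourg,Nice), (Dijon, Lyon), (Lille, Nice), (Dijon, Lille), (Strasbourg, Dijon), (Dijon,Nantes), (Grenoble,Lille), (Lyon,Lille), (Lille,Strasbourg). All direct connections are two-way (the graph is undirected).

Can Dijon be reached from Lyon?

Explore from Lyon.
Distance 1: reach Dijon, Lille, Marseille, Nantes, Nice, Strasbourg.
Found Dijon.

Yes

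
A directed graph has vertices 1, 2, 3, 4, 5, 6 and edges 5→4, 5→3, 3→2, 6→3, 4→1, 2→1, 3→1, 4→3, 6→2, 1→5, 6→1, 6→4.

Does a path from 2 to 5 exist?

Yes

Explore from 2.
Distance 1: reach 1.
Distance 2: reach 5.
Found 5.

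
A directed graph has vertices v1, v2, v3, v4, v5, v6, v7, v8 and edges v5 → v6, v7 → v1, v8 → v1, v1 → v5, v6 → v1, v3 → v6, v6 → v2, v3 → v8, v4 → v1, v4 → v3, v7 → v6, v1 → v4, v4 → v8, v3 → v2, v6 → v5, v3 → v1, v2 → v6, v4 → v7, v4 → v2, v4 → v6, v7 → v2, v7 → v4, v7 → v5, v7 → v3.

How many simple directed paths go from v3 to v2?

v3→v1→v4→v2
v3→v1→v4→v6→v2
v3→v1→v4→v7→v2
v3→v1→v4→v7→v5→v6→v2
v3→v1→v4→v7→v6→v2
v3→v1→v5→v6→v2
v3→v2
v3→v6→v1→v4→v2
... and 8 more.

16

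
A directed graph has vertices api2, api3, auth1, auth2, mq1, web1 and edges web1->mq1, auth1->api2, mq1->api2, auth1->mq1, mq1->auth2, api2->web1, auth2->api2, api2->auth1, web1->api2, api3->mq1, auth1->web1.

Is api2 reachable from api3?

Explore from api3.
Distance 1: reach mq1.
Distance 2: reach api2, auth2.
Found api2.

Yes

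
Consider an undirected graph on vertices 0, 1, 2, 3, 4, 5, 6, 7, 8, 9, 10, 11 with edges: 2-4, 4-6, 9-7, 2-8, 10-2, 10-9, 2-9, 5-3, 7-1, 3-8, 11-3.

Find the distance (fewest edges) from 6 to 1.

Distance 0: 6.
Distance 1: 4.
Distance 2: 2.
Distance 3: 8, 9, 10.
Distance 4: 3, 7.
Distance 5: 1, 5, 11 — contains 1.

5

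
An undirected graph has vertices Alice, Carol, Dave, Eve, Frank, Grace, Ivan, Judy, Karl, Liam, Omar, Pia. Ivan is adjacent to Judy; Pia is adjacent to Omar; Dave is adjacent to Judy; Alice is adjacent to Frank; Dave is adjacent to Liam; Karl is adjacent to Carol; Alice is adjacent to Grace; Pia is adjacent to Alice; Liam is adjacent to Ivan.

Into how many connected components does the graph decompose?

From Alice: component {Alice, Frank, Grace, Omar, Pia}.
From Carol: component {Carol, Karl}.
From Dave: component {Dave, Ivan, Judy, Liam}.
From Eve: component {Eve}.
That's 4 components.

4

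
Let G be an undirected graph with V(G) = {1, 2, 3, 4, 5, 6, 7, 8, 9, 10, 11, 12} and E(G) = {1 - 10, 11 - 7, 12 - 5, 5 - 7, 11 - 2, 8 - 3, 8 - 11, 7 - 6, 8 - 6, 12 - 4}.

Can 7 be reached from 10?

No

Explore from 10.
Distance 1: reach 1.
The search is exhausted without reaching 7; it lies in a different component.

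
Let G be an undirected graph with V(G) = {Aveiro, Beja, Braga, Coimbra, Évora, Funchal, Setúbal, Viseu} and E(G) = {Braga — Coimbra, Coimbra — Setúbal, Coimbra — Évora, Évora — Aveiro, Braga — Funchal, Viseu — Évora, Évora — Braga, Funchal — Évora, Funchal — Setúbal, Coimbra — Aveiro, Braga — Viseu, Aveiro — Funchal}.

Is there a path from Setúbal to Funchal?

Explore from Setúbal.
Distance 1: reach Coimbra, Funchal.
Found Funchal.

Yes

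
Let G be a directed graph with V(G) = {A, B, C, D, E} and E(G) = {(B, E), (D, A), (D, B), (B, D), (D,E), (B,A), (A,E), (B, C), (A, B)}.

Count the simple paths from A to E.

3

A→B→D→E
A→B→E
A→E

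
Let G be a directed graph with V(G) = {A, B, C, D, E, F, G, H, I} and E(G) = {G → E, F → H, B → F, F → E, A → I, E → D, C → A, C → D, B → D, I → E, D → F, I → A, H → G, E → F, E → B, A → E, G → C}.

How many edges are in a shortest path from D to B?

Distance 0: D.
Distance 1: F.
Distance 2: E, H.
Distance 3: B, G — contains B.

3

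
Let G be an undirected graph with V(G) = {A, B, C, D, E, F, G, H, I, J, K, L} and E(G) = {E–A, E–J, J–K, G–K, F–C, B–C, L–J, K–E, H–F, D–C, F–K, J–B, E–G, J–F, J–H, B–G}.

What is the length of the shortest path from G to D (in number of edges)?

Distance 0: G.
Distance 1: B, E, K.
Distance 2: A, C, F, J.
Distance 3: D, H, L — contains D.

3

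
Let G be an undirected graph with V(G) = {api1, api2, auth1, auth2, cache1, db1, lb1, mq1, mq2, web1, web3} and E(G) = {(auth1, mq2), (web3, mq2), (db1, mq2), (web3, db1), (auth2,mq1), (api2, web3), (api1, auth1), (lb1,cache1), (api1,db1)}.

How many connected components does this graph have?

From api1: component {api1, api2, auth1, db1, mq2, web3}.
From auth2: component {auth2, mq1}.
From cache1: component {cache1, lb1}.
From web1: component {web1}.
That's 4 components.

4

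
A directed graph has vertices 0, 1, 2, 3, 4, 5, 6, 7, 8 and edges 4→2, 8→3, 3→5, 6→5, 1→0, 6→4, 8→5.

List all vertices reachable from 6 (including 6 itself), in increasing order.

Start at 6.
Its neighbours: 4, 5.
Then their neighbours: 2.
Nothing further is reachable.

2, 4, 5, 6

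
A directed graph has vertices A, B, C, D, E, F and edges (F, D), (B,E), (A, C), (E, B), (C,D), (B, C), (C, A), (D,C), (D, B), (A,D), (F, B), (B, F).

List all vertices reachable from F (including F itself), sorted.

A, B, C, D, E, F

Start at F.
Its neighbours: B, D.
Then their neighbours: C, E.
Then next layer: A.
Every vertex is now reached.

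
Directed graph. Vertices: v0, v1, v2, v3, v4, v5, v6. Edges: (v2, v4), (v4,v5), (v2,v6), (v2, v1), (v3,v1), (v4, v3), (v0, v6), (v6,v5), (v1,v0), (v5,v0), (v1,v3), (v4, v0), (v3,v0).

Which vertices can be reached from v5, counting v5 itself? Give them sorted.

Start at v5.
Its neighbours: v0.
Then their neighbours: v6.
Nothing further is reachable.

v0, v5, v6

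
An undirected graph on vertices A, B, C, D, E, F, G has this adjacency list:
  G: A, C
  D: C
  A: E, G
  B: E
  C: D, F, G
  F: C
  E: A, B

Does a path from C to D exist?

Yes

Explore from C.
Distance 1: reach D, F, G.
Found D.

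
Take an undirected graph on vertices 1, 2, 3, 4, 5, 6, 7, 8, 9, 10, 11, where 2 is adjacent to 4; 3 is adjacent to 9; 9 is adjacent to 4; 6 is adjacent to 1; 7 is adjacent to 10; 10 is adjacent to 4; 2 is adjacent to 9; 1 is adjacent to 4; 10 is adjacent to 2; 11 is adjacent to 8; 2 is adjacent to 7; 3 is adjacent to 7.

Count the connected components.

3

From 1: component {1, 2, 3, 4, 6, 7, 9, 10}.
From 5: component {5}.
From 8: component {8, 11}.
That's 3 components.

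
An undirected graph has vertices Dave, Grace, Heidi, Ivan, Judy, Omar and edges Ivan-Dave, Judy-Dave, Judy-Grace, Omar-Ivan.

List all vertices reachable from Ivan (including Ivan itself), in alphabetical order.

Dave, Grace, Ivan, Judy, Omar

Start at Ivan.
Its neighbours: Dave, Omar.
Then their neighbours: Judy.
Then next layer: Grace.
Nothing further is reachable.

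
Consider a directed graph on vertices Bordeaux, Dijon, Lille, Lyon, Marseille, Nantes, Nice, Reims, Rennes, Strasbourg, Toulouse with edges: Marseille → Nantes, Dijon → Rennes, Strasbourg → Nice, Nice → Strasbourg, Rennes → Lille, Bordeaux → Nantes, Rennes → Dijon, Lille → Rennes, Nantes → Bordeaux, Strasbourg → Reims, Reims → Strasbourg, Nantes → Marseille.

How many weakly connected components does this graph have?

5

From Bordeaux: component {Bordeaux, Marseille, Nantes}.
From Dijon: component {Dijon, Lille, Rennes}.
From Lyon: component {Lyon}.
From Nice: component {Nice, Reims, Strasbourg}.
From Toulouse: component {Toulouse}.
That's 5 components.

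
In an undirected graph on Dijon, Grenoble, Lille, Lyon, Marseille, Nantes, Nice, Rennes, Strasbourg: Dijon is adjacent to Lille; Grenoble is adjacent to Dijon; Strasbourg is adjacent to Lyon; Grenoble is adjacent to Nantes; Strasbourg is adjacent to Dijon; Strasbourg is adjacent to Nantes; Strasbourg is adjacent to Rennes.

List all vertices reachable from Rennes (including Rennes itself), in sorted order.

Start at Rennes.
Its neighbours: Strasbourg.
Then their neighbours: Dijon, Lyon, Nantes.
Then next layer: Grenoble, Lille.
Nothing further is reachable.

Dijon, Grenoble, Lille, Lyon, Nantes, Rennes, Strasbourg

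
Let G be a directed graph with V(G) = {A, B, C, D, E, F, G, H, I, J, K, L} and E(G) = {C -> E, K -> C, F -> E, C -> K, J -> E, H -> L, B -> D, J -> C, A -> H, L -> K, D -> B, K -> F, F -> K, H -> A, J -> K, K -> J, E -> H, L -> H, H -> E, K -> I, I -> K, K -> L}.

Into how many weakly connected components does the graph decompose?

From A: component {A, C, E, F, H, I, J, K, L}.
From B: component {B, D}.
From G: component {G}.
That's 3 components.

3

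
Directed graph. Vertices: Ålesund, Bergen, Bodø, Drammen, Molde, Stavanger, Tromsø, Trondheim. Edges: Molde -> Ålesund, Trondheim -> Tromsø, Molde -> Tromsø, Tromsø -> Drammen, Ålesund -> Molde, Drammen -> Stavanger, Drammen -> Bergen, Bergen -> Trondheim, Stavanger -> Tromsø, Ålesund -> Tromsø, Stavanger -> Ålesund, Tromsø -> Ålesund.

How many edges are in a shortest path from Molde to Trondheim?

4

Distance 0: Molde.
Distance 1: Ålesund, Tromsø.
Distance 2: Drammen.
Distance 3: Bergen, Stavanger.
Distance 4: Trondheim — contains Trondheim.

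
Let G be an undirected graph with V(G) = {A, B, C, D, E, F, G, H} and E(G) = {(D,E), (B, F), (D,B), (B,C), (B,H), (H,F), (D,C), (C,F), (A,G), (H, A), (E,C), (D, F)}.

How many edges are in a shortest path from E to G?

Distance 0: E.
Distance 1: C, D.
Distance 2: B, F.
Distance 3: H.
Distance 4: A.
Distance 5: G — contains G.

5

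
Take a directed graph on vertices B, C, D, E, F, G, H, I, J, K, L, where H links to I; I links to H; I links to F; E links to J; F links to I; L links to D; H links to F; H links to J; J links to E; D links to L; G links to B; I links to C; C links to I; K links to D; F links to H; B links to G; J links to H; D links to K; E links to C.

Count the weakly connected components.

3

From B: component {B, G}.
From C: component {C, E, F, H, I, J}.
From D: component {D, K, L}.
That's 3 components.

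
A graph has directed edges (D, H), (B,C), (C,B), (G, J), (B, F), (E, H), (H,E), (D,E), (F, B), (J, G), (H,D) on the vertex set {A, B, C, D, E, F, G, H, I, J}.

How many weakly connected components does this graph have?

From A: component {A}.
From B: component {B, C, F}.
From D: component {D, E, H}.
From G: component {G, J}.
From I: component {I}.
That's 5 components.

5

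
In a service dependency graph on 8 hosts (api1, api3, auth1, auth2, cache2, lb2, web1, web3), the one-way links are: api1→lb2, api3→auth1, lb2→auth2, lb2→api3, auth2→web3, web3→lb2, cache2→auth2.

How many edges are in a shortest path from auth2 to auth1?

Distance 0: auth2.
Distance 1: web3.
Distance 2: lb2.
Distance 3: api3.
Distance 4: auth1 — contains auth1.

4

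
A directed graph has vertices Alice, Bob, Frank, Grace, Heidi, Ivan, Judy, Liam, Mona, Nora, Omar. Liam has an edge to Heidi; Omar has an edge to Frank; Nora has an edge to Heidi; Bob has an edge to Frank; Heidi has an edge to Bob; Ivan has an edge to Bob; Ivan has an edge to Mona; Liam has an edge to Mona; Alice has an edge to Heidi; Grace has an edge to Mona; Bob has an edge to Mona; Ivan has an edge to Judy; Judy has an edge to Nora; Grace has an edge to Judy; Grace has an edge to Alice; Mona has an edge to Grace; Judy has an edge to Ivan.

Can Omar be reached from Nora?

No

Explore from Nora.
Distance 1: reach Heidi.
Distance 2: reach Bob.
Distance 3: reach Frank, Mona.
Distance 4: reach Grace.
Distance 5: reach Alice, Judy.
Distance 6: reach Ivan.
The search from Nora is exhausted; no directed path reaches Omar.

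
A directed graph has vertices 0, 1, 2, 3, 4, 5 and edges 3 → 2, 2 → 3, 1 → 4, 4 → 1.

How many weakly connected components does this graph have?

From 0: component {0}.
From 1: component {1, 4}.
From 2: component {2, 3}.
From 5: component {5}.
That's 4 components.

4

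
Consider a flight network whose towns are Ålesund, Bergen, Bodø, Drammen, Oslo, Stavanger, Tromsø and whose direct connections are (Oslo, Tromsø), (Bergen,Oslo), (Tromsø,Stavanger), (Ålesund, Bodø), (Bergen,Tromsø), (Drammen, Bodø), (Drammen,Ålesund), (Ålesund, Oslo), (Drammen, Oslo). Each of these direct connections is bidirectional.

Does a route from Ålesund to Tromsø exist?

Explore from Ålesund.
Distance 1: reach Bodø, Drammen, Oslo.
Distance 2: reach Bergen, Tromsø.
Found Tromsø.

Yes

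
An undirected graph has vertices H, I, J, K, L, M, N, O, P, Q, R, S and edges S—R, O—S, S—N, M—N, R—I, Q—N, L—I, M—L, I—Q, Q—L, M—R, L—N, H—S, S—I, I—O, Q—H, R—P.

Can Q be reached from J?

J has no edges, so nothing is reachable from it.

No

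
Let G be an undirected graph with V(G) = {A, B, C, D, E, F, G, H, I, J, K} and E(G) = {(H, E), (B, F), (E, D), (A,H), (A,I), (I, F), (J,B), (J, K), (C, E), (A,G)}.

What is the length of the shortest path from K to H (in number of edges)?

Distance 0: K.
Distance 1: J.
Distance 2: B.
Distance 3: F.
Distance 4: I.
Distance 5: A.
Distance 6: G, H — contains H.

6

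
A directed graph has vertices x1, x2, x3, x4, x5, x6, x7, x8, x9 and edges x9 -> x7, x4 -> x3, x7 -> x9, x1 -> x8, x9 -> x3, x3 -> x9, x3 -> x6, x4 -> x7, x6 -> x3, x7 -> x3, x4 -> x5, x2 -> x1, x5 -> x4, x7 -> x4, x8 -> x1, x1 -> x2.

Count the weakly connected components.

2

From x1: component {x1, x2, x8}.
From x3: component {x3, x4, x5, x6, x7, x9}.
That's 2 components.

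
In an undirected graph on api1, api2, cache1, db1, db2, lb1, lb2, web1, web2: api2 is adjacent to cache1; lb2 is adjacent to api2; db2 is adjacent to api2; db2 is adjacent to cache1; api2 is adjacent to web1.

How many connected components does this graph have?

5

From api1: component {api1}.
From api2: component {api2, cache1, db2, lb2, web1}.
From db1: component {db1}.
From lb1: component {lb1}.
From web2: component {web2}.
That's 5 components.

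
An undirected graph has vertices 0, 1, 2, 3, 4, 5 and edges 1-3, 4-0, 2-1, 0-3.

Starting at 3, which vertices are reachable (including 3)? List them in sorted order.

0, 1, 2, 3, 4

Start at 3.
Its neighbours: 0, 1.
Then their neighbours: 2, 4.
Nothing further is reachable.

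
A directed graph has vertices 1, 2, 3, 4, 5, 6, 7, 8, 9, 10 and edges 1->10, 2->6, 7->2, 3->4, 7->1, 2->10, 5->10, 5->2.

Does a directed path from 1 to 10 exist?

Explore from 1.
Distance 1: reach 10.
Found 10.

Yes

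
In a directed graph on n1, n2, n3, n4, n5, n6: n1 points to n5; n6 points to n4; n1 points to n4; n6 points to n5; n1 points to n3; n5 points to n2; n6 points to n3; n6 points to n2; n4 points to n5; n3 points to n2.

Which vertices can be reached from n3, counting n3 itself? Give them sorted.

n2, n3

Start at n3.
Its neighbours: n2.
Nothing further is reachable.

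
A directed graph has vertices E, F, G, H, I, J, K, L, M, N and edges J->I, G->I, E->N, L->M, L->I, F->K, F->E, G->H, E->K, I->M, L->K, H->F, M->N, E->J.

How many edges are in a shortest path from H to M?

Distance 0: H.
Distance 1: F.
Distance 2: E, K.
Distance 3: J, N.
Distance 4: I.
Distance 5: M — contains M.

5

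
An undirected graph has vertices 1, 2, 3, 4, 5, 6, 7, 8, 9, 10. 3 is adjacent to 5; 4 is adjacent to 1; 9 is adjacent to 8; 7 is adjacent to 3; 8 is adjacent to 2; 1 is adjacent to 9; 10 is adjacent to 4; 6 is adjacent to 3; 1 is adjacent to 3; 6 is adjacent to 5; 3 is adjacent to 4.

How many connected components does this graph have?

1

From 1: component {1, 2, 3, 4, 5, 6, 7, 8, 9, 10}.
That's 1 component.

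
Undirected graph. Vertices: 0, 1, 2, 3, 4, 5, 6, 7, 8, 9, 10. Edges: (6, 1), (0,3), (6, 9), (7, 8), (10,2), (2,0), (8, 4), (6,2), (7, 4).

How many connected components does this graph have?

3

From 0: component {0, 1, 2, 3, 6, 9, 10}.
From 4: component {4, 7, 8}.
From 5: component {5}.
That's 3 components.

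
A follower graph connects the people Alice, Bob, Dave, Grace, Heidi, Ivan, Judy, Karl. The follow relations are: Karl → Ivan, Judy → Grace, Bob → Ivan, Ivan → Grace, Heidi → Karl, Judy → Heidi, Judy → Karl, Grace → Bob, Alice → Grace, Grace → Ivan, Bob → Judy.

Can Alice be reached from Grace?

No

Explore from Grace.
Distance 1: reach Bob, Ivan.
Distance 2: reach Judy.
Distance 3: reach Heidi, Karl.
The search from Grace is exhausted; no directed path reaches Alice.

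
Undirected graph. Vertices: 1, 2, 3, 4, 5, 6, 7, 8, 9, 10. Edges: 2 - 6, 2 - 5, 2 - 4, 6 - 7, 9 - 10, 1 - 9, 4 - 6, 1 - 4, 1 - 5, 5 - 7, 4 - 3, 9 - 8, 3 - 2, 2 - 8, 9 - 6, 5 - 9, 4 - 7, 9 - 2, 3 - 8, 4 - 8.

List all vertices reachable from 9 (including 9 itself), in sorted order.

1, 2, 3, 4, 5, 6, 7, 8, 9, 10

Start at 9.
Its neighbours: 1, 2, 5, 6, 8, 10.
Then their neighbours: 3, 4, 7.
Every vertex is now reached.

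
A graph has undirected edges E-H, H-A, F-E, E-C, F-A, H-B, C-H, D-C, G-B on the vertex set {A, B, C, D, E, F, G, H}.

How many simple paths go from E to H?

3

E–C–H
E–F–A–H
E–H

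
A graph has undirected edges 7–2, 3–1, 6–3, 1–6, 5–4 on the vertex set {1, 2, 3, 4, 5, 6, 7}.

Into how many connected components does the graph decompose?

From 1: component {1, 3, 6}.
From 2: component {2, 7}.
From 4: component {4, 5}.
That's 3 components.

3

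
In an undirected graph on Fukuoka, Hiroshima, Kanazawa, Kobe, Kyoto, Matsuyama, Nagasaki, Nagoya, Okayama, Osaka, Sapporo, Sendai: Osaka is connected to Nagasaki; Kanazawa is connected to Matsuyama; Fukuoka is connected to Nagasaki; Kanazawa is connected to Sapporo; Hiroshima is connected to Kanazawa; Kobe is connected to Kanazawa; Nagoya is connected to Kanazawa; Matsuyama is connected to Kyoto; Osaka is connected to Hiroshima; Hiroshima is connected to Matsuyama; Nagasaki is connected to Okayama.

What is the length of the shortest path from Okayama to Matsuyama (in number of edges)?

4

Distance 0: Okayama.
Distance 1: Nagasaki.
Distance 2: Fukuoka, Osaka.
Distance 3: Hiroshima.
Distance 4: Kanazawa, Matsuyama — contains Matsuyama.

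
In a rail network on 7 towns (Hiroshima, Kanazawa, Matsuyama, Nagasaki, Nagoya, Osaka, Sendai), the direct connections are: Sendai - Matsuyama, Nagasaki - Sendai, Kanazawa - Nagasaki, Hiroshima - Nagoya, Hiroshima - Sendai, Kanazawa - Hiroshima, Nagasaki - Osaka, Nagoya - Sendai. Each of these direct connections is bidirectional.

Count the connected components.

1

From Hiroshima: component {Hiroshima, Kanazawa, Matsuyama, Nagasaki, Nagoya, Osaka, Sendai}.
That's 1 component.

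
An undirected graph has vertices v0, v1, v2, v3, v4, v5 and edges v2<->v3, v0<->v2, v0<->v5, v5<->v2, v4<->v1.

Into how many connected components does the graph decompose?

2

From v0: component {v0, v2, v3, v5}.
From v1: component {v1, v4}.
That's 2 components.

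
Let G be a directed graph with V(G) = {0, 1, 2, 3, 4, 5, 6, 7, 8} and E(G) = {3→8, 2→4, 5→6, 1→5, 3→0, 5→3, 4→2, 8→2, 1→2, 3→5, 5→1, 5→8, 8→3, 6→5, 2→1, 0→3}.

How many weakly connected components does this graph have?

2

From 0: component {0, 1, 2, 3, 4, 5, 6, 8}.
From 7: component {7}.
That's 2 components.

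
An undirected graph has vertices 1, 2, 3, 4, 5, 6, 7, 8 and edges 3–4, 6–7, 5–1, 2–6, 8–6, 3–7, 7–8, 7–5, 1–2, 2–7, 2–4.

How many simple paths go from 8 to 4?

8–6–2–1–5–7–3–4
8–6–2–4
8–6–2–7–3–4
8–6–7–2–4
8–6–7–3–4
8–6–7–5–1–2–4
8–7–2–4
8–7–3–4
8–7–5–1–2–4
8–7–6–2–4

10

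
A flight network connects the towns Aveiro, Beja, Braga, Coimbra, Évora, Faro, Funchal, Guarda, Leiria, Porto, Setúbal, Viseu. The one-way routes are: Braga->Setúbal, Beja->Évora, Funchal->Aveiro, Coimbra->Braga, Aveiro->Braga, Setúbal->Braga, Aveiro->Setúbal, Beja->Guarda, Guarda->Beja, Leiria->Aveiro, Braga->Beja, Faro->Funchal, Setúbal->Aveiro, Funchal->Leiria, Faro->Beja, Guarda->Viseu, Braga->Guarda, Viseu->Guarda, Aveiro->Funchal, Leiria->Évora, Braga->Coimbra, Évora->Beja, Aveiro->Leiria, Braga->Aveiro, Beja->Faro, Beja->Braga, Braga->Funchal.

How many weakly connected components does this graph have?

2

From Aveiro: component {Aveiro, Beja, Braga, Coimbra, Évora, Faro, Funchal, Guarda, Leiria, Setúbal, Viseu}.
From Porto: component {Porto}.
That's 2 components.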